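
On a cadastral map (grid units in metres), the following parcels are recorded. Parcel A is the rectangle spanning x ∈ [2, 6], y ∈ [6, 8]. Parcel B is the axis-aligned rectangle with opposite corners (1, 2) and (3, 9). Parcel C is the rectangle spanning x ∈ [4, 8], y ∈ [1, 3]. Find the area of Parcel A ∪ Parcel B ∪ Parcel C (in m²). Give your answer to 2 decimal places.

28.00

By inclusion–exclusion:
Individual areas: |Parcel A| = 8, |Parcel B| = 14, |Parcel C| = 8.
|Parcel A∩Parcel B|: x∈[2,3], y∈[6,8] → 1·2 = 2.
|Parcel A∩Parcel C| = 0 (no overlap).
|Parcel B∩Parcel C| = 0 (no overlap).
|Parcel A∩Parcel B∩Parcel C| = 0.
|Parcel A ∪ Parcel B ∪ Parcel C| = 30 − 2 + 0 = 28.00.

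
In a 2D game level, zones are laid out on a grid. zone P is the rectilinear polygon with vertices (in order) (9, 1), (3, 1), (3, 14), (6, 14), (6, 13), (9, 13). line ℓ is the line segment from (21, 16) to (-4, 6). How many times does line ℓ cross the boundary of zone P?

2

The segment meets the boundary at (3,8.8), (9,11.2).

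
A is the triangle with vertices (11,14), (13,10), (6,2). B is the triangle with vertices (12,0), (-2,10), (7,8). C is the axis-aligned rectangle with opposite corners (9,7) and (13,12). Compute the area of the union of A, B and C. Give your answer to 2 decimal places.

56.83

By inclusion–exclusion:
Individual areas: |A| = 22, |B| = 31, |C| = 20.
|A∩B| = 2.7414.
|A∩C| = 13.4292.
|B∩C| = 0.
|A∩B∩C| = 0.
|A ∪ B ∪ C| = 73 − 16.1705 + 0 = 56.83.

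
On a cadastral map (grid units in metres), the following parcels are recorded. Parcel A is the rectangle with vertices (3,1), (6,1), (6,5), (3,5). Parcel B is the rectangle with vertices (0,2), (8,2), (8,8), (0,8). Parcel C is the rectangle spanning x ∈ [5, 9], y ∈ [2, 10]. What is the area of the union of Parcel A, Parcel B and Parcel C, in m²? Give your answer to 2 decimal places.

65.00

By inclusion–exclusion:
Individual areas: |Parcel A| = 12, |Parcel B| = 48, |Parcel C| = 32.
|Parcel A∩Parcel B|: x∈[3,6], y∈[2,5] → 3·3 = 9.
|Parcel A∩Parcel C|: x∈[5,6], y∈[2,5] → 1·3 = 3.
|Parcel B∩Parcel C|: x∈[5,8], y∈[2,8] → 3·6 = 18.
|Parcel A∩Parcel B∩Parcel C| = 3.
|Parcel A ∪ Parcel B ∪ Parcel C| = 92 − 30 + 3 = 65.00.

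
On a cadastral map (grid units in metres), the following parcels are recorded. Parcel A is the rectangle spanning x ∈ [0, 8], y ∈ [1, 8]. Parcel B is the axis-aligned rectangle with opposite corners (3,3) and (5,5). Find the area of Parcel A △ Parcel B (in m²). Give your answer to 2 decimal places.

|Parcel A∩Parcel B|: x∈[3,5], y∈[3,5] → 2·2 = 4.
|Parcel A △ Parcel B| = |Parcel A| + |Parcel B| − 2·|Parcel A∩Parcel B| = 56 + 4 − 8 = 52.00.

52.00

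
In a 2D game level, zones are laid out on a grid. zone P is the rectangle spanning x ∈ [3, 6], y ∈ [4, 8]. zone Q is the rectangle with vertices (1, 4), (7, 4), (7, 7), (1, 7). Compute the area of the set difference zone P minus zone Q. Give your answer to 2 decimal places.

3.00

|zone P∩zone Q|: x∈[3,6], y∈[4,7] → 3·3 = 9.
|zone P| = 12.
|zone P ∖ zone Q| = |zone P| − |zone P∩zone Q| = 12 − 9 = 3.00.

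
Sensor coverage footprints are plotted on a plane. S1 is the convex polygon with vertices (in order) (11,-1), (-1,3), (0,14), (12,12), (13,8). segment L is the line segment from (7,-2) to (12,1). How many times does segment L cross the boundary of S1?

2

The segment meets the boundary at (11.359,0.615), (9.5,-0.5).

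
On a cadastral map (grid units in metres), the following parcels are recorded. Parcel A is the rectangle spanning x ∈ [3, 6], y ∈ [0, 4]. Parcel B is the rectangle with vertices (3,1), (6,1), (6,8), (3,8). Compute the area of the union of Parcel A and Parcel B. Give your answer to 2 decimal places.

24.00

By inclusion–exclusion:
Individual areas: |Parcel A| = 12, |Parcel B| = 21.
|Parcel A∩Parcel B|: x∈[3,6], y∈[1,4] → 3·3 = 9.
|Parcel A ∪ Parcel B| = 33 − 9 = 24.00.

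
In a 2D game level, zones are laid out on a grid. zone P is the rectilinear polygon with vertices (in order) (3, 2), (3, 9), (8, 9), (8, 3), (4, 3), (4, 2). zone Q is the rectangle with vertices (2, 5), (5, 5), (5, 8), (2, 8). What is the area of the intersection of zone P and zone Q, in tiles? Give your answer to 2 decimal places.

The intersection is the polygon with vertices (3,8), (5,8), (5,5), (3,5).
By the shoelace formula its area is 6.00.

6.00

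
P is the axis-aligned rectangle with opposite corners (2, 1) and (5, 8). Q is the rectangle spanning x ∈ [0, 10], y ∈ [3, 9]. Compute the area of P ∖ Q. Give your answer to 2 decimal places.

6.00

|P∩Q|: x∈[2,5], y∈[3,8] → 3·5 = 15.
|P| = 21.
|P ∖ Q| = |P| − |P∩Q| = 21 − 15 = 6.00.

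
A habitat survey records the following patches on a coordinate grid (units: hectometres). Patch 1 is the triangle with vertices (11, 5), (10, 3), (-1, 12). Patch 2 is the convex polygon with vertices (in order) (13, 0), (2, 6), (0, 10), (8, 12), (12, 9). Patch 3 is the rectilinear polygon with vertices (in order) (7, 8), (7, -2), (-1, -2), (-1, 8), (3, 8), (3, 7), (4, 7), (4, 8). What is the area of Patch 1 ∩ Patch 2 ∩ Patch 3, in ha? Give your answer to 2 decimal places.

The intersection is the polygon with vertices (4,7.909), (4,8), (5.857,8), (7,7.333), (7,5.455).
By the shoelace formula its area is 3.57.

3.57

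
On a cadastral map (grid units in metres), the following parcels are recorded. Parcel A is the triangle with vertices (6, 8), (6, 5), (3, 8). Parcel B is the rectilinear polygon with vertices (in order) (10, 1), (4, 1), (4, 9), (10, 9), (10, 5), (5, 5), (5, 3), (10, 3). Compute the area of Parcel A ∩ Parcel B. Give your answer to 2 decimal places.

The intersection is the polygon with vertices (6,5), (4,7), (4,8), (6,8).
By the shoelace formula its area is 4.00.

4.00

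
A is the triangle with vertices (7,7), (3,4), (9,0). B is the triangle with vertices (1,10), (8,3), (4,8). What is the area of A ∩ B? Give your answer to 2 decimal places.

The intersection is the polygon with vertices (5.625,5.969), (8,3), (5.286,5.714).
By the shoelace formula its area is 0.81.

0.81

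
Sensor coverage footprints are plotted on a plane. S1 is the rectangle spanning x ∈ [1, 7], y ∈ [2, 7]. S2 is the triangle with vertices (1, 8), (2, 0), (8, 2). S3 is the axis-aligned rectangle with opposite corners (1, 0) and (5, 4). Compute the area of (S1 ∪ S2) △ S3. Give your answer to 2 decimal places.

27.70

|S1 ∪ S2| = 37.1994.
|(S1 ∪ S2) ∩ S3| = 12.75.
|(S1 ∪ S2) △ S3| = 37.1994 + 16 − 25.5 = 27.70.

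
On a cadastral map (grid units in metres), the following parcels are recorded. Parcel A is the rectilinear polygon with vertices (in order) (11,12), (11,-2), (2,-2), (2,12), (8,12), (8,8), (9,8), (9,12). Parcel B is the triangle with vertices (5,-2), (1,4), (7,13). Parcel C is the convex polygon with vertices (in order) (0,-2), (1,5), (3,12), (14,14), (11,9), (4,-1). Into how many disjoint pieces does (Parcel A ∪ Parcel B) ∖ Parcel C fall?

(Parcel A ∪ Parcel B) ∖ Parcel C splits into 3 disjoint pieces (area 43.5, area 1.75, area 0.0231).

3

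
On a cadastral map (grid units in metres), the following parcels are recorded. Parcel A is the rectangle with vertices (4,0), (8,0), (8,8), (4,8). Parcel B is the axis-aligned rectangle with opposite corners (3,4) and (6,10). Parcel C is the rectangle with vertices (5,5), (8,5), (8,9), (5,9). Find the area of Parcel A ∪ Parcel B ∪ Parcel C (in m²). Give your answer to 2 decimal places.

By inclusion–exclusion:
Individual areas: |Parcel A| = 32, |Parcel B| = 18, |Parcel C| = 12.
|Parcel A∩Parcel B|: x∈[4,6], y∈[4,8] → 2·4 = 8.
|Parcel A∩Parcel C|: x∈[5,8], y∈[5,8] → 3·3 = 9.
|Parcel B∩Parcel C|: x∈[5,6], y∈[5,9] → 1·4 = 4.
|Parcel A∩Parcel B∩Parcel C| = 3.
|Parcel A ∪ Parcel B ∪ Parcel C| = 62 − 21 + 3 = 44.00.

44.00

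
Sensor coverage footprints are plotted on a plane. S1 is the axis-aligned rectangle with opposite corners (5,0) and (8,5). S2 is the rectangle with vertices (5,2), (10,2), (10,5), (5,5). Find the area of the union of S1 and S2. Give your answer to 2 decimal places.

By inclusion–exclusion:
Individual areas: |S1| = 15, |S2| = 15.
|S1∩S2|: x∈[5,8], y∈[2,5] → 3·3 = 9.
|S1 ∪ S2| = 30 − 9 = 21.00.

21.00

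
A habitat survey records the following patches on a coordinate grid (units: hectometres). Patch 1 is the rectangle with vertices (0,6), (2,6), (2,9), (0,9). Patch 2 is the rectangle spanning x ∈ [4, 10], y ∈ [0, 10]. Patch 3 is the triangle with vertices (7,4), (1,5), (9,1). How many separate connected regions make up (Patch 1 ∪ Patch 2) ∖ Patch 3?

2

(Patch 1 ∪ Patch 2) ∖ Patch 3 splits into 2 disjoint pieces (area 6, area 53.5).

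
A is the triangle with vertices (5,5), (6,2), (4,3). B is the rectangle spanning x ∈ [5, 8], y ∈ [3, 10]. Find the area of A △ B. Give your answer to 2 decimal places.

|A| = 2.5, |B| = 21, |A∩B| = 0.6667.
|A △ B| = |A| + |B| − 2·|A∩B| = 2.5 + 21 − 1.3333 = 22.17.

22.17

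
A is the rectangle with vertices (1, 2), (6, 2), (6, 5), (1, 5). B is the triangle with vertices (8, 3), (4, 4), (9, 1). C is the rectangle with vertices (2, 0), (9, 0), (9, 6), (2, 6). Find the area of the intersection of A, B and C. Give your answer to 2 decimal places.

The intersection is the polygon with vertices (4,4), (6,3.5), (6,2.8).
By the shoelace formula its area is 0.70.

0.70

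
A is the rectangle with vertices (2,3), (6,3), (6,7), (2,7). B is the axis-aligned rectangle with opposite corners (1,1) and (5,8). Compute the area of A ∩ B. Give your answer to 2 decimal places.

|A∩B|: x∈[2,5], y∈[3,7] → 3·4 = 12.

12.00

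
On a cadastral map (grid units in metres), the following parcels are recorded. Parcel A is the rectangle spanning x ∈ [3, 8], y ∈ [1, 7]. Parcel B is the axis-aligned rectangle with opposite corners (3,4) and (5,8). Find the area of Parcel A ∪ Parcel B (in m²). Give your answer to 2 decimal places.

32.00

By inclusion–exclusion:
Individual areas: |Parcel A| = 30, |Parcel B| = 8.
|Parcel A∩Parcel B|: x∈[3,5], y∈[4,7] → 2·3 = 6.
|Parcel A ∪ Parcel B| = 38 − 6 = 32.00.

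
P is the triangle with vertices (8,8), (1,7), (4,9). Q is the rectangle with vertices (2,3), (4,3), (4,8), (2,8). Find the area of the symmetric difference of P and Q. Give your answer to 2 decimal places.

12.81

|P| = 5.5, |Q| = 10, |P∩Q| = 1.3452.
|P △ Q| = |P| + |Q| − 2·|P∩Q| = 5.5 + 10 − 2.6905 = 12.81.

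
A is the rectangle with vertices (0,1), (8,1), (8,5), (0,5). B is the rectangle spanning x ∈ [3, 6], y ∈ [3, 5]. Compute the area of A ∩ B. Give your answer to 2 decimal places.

|A∩B|: x∈[3,6], y∈[3,5] → 3·2 = 6.

6.00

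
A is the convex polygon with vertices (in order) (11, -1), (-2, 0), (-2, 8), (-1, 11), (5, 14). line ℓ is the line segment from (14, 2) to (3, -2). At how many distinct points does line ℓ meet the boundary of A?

The segment meets the boundary at (6.667,-0.667), (10.333,0.667).

2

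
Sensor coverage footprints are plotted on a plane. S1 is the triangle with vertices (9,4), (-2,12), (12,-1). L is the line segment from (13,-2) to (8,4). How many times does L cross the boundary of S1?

The segment meets the boundary at (11.571,-0.286).

1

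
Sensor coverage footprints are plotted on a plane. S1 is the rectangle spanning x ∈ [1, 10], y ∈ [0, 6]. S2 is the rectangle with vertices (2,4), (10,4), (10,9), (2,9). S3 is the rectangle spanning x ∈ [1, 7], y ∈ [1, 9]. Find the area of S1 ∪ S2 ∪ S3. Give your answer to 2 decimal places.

81.00

By inclusion–exclusion:
Individual areas: |S1| = 54, |S2| = 40, |S3| = 48.
|S1∩S2|: x∈[2,10], y∈[4,6] → 8·2 = 16.
|S1∩S3|: x∈[1,7], y∈[1,6] → 6·5 = 30.
|S2∩S3|: x∈[2,7], y∈[4,9] → 5·5 = 25.
|S1∩S2∩S3| = 10.
|S1 ∪ S2 ∪ S3| = 142 − 71 + 10 = 81.00.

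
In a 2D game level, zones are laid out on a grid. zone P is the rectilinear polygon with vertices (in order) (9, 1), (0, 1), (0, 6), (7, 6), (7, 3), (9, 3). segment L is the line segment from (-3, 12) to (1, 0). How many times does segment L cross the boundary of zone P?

The segment meets the boundary at (0.667,1), (0,3).

2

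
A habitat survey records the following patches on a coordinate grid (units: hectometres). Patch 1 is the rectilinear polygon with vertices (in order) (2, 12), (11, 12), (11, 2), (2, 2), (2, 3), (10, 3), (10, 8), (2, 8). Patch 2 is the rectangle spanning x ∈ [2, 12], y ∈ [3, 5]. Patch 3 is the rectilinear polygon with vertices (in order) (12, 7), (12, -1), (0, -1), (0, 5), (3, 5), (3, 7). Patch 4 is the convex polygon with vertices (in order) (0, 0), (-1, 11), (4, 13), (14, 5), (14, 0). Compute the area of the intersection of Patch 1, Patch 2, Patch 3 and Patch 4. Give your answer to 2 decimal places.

2.00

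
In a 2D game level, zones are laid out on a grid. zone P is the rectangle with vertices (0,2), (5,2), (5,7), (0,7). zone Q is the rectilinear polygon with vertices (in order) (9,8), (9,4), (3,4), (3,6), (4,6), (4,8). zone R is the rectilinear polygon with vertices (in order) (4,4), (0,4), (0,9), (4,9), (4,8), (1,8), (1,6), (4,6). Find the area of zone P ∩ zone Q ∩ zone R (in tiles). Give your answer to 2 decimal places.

2.00

The intersection is the polygon with vertices (3,4), (3,6), (4,6), (4,4).
By the shoelace formula its area is 2.00.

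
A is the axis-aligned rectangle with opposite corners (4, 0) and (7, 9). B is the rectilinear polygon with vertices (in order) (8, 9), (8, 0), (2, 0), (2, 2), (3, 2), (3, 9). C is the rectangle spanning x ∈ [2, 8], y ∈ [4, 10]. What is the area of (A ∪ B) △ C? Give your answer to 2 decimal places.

|A ∪ B| = 47.
|(A ∪ B) ∩ C| = 25.
|(A ∪ B) △ C| = 47 + 36 − 50 = 33.00.

33.00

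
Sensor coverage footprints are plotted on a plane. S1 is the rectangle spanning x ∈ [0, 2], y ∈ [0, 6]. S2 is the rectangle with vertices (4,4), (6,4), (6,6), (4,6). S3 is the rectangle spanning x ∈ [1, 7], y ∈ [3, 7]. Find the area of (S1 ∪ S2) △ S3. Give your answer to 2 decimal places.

|S1 ∪ S2| = 16.
|(S1 ∪ S2) ∩ S3| = 7.
|(S1 ∪ S2) △ S3| = 16 + 24 − 14 = 26.00.

26.00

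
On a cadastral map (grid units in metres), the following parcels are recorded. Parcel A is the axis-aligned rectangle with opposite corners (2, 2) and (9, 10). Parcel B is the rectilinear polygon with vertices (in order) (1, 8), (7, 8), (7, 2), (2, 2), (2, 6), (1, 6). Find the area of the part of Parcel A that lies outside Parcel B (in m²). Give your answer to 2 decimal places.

26.00

|Parcel A| = 56, |Parcel A∩Parcel B| = 30.
|Parcel A ∖ Parcel B| = |Parcel A| − |Parcel A∩Parcel B| = 56 − 30 = 26.00.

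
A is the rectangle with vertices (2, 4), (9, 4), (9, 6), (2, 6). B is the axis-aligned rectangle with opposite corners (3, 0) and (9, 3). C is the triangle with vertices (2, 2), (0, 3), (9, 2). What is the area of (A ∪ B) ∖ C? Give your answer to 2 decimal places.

30.00

|A ∪ B| = 32.
|(A ∪ B) ∩ C| = 2.
|(A ∪ B) ∖ C| = 32 − 2 = 30.00.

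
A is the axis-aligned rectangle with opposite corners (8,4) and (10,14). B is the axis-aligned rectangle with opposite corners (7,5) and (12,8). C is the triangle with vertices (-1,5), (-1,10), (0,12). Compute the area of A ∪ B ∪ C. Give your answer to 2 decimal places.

31.50

By inclusion–exclusion:
Individual areas: |A| = 20, |B| = 15, |C| = 2.5.
|A∩B|: x∈[8,10], y∈[5,8] → 2·3 = 6.
|A∩C| = 0.
|B∩C| = 0.
|A∩B∩C| = 0.
|A ∪ B ∪ C| = 37.5 − 6 + 0 = 31.50.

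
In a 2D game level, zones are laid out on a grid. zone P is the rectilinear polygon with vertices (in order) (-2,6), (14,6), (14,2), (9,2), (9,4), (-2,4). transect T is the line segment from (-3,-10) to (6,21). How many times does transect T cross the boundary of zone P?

The segment meets the boundary at (1.645,6), (1.065,4).

2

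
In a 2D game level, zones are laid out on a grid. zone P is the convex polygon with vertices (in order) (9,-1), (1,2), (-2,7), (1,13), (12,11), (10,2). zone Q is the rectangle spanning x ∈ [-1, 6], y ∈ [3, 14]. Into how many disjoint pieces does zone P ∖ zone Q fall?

zone P ∖ zone Q splits into 2 disjoint pieces (area 67.0727, area 1.8333).

2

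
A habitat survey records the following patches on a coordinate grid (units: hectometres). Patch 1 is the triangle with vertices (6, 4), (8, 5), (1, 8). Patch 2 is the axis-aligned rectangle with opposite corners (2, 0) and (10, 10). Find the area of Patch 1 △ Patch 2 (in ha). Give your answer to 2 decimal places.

73.87

|Patch 1| = 6.5, |Patch 2| = 80, |Patch 1∩Patch 2| = 6.3143.
|Patch 1 △ Patch 2| = |Patch 1| + |Patch 2| − 2·|Patch 1∩Patch 2| = 6.5 + 80 − 12.6286 = 73.87.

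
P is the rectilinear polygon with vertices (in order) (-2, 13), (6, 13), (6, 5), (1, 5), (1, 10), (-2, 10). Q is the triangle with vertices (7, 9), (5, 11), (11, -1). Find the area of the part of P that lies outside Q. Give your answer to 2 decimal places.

|P| = 49, |P∩Q| = 0.5.
|P ∖ Q| = |P| − |P∩Q| = 49 − 0.5 = 48.50.

48.50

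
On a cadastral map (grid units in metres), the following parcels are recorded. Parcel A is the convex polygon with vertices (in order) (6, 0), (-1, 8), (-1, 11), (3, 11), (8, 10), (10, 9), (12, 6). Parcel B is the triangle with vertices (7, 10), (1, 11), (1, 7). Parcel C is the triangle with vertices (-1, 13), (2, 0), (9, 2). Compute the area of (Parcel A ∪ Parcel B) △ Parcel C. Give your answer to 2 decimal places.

|Parcel A ∪ Parcel B| = 84.5.
|(Parcel A ∪ Parcel B) ∩ Parcel C| = 36.0921.
|(Parcel A ∪ Parcel B) △ Parcel C| = 84.5 + 48.5 − 72.1842 = 60.82.

60.82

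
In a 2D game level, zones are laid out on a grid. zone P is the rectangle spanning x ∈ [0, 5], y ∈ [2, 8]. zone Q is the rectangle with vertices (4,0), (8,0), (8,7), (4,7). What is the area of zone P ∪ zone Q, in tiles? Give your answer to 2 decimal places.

By inclusion–exclusion:
Individual areas: |zone P| = 30, |zone Q| = 28.
|zone P∩zone Q|: x∈[4,5], y∈[2,7] → 1·5 = 5.
|zone P ∪ zone Q| = 58 − 5 = 53.00.

53.00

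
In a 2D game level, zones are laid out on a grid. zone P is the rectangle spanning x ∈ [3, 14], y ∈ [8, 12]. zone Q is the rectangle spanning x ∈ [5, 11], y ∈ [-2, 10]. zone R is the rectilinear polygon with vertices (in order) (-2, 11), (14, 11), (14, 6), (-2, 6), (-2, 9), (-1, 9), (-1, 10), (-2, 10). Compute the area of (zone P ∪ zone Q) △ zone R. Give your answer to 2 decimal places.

|zone P ∪ zone Q| = 104.
|(zone P ∪ zone Q) ∩ zone R| = 45.
|(zone P ∪ zone Q) △ zone R| = 104 + 79 − 90 = 93.00.

93.00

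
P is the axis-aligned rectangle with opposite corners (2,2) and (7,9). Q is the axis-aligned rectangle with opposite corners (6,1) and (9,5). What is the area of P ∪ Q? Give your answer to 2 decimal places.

44.00

By inclusion–exclusion:
Individual areas: |P| = 35, |Q| = 12.
|P∩Q|: x∈[6,7], y∈[2,5] → 1·3 = 3.
|P ∪ Q| = 47 − 3 = 44.00.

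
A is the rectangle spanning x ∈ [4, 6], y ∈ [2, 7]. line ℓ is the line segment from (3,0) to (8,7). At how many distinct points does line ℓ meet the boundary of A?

The segment meets the boundary at (4.429,2), (6,4.2).

2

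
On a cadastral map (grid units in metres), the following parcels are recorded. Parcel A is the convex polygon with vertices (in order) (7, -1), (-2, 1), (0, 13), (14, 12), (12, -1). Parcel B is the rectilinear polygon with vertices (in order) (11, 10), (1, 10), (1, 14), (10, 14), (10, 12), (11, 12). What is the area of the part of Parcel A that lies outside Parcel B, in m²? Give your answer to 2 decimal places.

157.54

|Parcel A| = 183, |Parcel A∩Parcel B| = 25.4643.
|Parcel A ∖ Parcel B| = |Parcel A| − |Parcel A∩Parcel B| = 183 − 25.4643 = 157.54.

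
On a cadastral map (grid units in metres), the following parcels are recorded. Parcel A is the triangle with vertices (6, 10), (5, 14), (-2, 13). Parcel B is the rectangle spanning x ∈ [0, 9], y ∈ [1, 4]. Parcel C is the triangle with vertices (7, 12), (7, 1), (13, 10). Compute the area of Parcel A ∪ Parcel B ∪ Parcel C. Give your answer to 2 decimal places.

71.50

By inclusion–exclusion:
Individual areas: |Parcel A| = 14.5, |Parcel B| = 27, |Parcel C| = 33.
|Parcel A∩Parcel B| = 0.
|Parcel A∩Parcel C| = 0.
|Parcel B∩Parcel C| = 3.
|Parcel A∩Parcel B∩Parcel C| = 0.
|Parcel A ∪ Parcel B ∪ Parcel C| = 74.5 − 3 + 0 = 71.50.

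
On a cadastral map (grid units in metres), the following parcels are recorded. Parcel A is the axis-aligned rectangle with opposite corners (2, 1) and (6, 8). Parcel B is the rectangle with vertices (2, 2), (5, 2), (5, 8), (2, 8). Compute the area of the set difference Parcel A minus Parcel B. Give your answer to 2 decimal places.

|Parcel A∩Parcel B|: x∈[2,5], y∈[2,8] → 3·6 = 18.
|Parcel A| = 28.
|Parcel A ∖ Parcel B| = |Parcel A| − |Parcel A∩Parcel B| = 28 − 18 = 10.00.

10.00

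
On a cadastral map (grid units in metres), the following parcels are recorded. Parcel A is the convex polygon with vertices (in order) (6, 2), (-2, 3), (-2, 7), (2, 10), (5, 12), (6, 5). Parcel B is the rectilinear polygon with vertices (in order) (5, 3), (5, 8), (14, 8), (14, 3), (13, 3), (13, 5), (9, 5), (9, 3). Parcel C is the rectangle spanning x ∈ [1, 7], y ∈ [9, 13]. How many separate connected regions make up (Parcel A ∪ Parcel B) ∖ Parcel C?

1

(Parcel A ∪ Parcel B) ∖ Parcel C is a single connected region.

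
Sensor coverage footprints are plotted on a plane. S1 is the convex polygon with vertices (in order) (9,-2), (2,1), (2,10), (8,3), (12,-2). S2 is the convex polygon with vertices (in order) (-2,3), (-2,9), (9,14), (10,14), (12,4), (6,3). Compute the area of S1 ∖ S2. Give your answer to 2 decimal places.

29.79

|S1| = 50.5, |S1∩S2| = 20.7083.
|S1 ∖ S2| = |S1| − |S1∩S2| = 50.5 − 20.7083 = 29.79.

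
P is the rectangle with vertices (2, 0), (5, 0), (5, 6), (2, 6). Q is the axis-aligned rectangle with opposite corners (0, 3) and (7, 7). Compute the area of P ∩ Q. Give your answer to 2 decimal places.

|P∩Q|: x∈[2,5], y∈[3,6] → 3·3 = 9.

9.00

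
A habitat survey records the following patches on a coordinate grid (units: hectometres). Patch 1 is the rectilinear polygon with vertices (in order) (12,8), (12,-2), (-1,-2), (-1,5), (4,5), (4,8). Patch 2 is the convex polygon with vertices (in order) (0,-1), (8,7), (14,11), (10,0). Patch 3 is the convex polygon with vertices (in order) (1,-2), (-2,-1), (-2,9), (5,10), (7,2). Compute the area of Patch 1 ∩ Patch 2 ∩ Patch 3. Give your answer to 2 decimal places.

15.78

The intersection is the polygon with vertices (0,-1), (6.2,5.2), (7,2), (2.941,-0.706).
By the shoelace formula its area is 15.78.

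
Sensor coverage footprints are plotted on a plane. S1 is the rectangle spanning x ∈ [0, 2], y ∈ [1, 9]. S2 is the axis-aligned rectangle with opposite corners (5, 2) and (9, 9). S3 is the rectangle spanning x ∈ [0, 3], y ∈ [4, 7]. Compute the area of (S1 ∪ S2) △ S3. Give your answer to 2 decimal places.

|S1 ∪ S2| = 44.
|(S1 ∪ S2) ∩ S3| = 6.
|(S1 ∪ S2) △ S3| = 44 + 9 − 12 = 41.00.

41.00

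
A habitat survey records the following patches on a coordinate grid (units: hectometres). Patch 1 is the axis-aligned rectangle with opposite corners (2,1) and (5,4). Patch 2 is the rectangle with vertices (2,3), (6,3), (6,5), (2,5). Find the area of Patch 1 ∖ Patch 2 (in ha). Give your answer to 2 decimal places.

6.00

|Patch 1∩Patch 2|: x∈[2,5], y∈[3,4] → 3·1 = 3.
|Patch 1| = 9.
|Patch 1 ∖ Patch 2| = |Patch 1| − |Patch 1∩Patch 2| = 9 − 3 = 6.00.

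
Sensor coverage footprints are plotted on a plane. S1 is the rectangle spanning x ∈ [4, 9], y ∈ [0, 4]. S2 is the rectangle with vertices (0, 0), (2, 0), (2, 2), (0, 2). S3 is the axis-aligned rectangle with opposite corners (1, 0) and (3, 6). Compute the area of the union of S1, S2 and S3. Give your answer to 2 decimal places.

34.00

By inclusion–exclusion:
Individual areas: |S1| = 20, |S2| = 4, |S3| = 12.
|S1∩S2| = 0 (no overlap).
|S1∩S3| = 0 (no overlap).
|S2∩S3|: x∈[1,2], y∈[0,2] → 1·2 = 2.
|S1∩S2∩S3| = 0.
|S1 ∪ S2 ∪ S3| = 36 − 2 + 0 = 34.00.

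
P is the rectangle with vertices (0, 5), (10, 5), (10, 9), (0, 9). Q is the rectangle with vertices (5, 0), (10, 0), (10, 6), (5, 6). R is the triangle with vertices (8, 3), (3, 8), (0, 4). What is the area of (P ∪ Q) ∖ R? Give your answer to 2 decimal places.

|P ∪ Q| = 65.
|(P ∪ Q) ∩ R| = 11.3125.
|(P ∪ Q) ∖ R| = 65 − 11.3125 = 53.69.

53.69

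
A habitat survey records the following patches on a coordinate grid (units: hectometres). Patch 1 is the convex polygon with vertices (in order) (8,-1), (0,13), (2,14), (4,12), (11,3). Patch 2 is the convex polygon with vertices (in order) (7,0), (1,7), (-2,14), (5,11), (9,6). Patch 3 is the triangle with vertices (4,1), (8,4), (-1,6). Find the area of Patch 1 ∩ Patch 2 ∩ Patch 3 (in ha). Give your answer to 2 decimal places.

The intersection is the polygon with vertices (4.727,4.727), (8,4), (6,2.5).
By the shoelace formula its area is 3.18.

3.18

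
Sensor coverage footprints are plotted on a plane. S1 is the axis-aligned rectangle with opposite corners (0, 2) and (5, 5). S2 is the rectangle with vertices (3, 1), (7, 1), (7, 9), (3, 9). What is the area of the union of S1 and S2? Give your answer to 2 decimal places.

By inclusion–exclusion:
Individual areas: |S1| = 15, |S2| = 32.
|S1∩S2|: x∈[3,5], y∈[2,5] → 2·3 = 6.
|S1 ∪ S2| = 47 − 6 = 41.00.

41.00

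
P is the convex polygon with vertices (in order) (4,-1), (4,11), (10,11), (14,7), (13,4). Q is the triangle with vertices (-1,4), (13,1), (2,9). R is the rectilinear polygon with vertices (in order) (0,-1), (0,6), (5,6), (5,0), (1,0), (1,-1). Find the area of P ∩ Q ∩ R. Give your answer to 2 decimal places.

The intersection is the polygon with vertices (4,2.929), (4,6), (5,6), (5,2.714).
By the shoelace formula its area is 3.18.

3.18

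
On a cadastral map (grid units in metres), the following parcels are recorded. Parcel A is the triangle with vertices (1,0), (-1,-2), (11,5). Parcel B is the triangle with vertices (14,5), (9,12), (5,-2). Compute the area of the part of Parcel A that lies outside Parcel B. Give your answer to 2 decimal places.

|Parcel A| = 5, |Parcel A∩Parcel B| = 0.9333.
|Parcel A ∖ Parcel B| = |Parcel A| − |Parcel A∩Parcel B| = 5 − 0.9333 = 4.07.

4.07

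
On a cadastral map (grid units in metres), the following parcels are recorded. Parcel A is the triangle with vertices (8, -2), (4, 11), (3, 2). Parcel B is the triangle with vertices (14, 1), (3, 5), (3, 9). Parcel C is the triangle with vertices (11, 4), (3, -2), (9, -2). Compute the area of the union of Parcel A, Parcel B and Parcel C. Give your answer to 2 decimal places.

By inclusion–exclusion:
Individual areas: |Parcel A| = 24.5, |Parcel B| = 22, |Parcel C| = 18.
|Parcel A∩Parcel B| = 7.3209.
|Parcel A∩Parcel C| = 2.7785.
|Parcel B∩Parcel C| = 0.9578.
|Parcel A∩Parcel B∩Parcel C| = 0.
|Parcel A ∪ Parcel B ∪ Parcel C| = 64.5 − 11.0572 + 0 = 53.44.

53.44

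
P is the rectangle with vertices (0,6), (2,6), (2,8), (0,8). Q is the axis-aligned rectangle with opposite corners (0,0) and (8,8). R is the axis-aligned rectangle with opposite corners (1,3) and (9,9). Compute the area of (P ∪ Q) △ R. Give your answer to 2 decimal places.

42.00

|P ∪ Q| = 64.
|(P ∪ Q) ∩ R| = 35.
|(P ∪ Q) △ R| = 64 + 48 − 70 = 42.00.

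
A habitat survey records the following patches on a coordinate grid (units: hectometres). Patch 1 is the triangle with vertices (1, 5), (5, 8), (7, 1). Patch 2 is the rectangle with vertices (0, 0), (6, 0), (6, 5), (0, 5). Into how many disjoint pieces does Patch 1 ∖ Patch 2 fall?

2

Patch 1 ∖ Patch 2 splits into 2 disjoint pieces (area 7.2857, area 1.4167).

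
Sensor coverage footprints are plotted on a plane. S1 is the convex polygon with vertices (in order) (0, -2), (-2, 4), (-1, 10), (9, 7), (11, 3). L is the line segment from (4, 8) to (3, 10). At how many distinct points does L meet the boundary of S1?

1

The segment meets the boundary at (3.706,8.588).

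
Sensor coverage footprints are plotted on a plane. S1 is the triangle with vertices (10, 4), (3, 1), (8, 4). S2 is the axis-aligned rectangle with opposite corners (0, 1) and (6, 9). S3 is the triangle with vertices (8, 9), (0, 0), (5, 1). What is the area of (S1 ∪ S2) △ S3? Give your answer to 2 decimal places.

|S1 ∪ S2| = 50.2286.
|(S1 ∪ S2) ∩ S3| = 13.3611.
|(S1 ∪ S2) △ S3| = 50.2286 + 18.5 − 26.7222 = 42.01.

42.01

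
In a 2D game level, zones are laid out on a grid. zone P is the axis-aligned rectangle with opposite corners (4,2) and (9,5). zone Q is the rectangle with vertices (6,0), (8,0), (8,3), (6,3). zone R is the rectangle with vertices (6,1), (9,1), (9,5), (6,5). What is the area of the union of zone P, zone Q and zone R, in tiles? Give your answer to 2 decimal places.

By inclusion–exclusion:
Individual areas: |zone P| = 15, |zone Q| = 6, |zone R| = 12.
|zone P∩zone Q|: x∈[6,8], y∈[2,3] → 2·1 = 2.
|zone P∩zone R|: x∈[6,9], y∈[2,5] → 3·3 = 9.
|zone Q∩zone R|: x∈[6,8], y∈[1,3] → 2·2 = 4.
|zone P∩zone Q∩zone R| = 2.
|zone P ∪ zone Q ∪ zone R| = 33 − 15 + 2 = 20.00.

20.00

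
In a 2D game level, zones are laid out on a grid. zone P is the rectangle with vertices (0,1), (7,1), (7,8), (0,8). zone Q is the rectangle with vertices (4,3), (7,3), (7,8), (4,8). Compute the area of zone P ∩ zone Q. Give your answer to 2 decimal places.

|zone P∩zone Q|: x∈[4,7], y∈[3,8] → 3·5 = 15.

15.00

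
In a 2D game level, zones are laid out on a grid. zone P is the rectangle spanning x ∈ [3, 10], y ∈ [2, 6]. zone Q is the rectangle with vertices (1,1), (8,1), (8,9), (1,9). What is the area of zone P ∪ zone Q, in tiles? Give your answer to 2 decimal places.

64.00

By inclusion–exclusion:
Individual areas: |zone P| = 28, |zone Q| = 56.
|zone P∩zone Q|: x∈[3,8], y∈[2,6] → 5·4 = 20.
|zone P ∪ zone Q| = 84 − 20 = 64.00.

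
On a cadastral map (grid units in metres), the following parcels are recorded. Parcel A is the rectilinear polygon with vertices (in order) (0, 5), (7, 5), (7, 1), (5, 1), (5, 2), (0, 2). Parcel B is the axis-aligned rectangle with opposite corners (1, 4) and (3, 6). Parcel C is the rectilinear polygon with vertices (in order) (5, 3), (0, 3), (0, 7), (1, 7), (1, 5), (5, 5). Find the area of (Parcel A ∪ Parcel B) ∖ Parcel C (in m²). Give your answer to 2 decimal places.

|Parcel A ∪ Parcel B| = 25.
|(Parcel A ∪ Parcel B) ∩ Parcel C| = 10.
|(Parcel A ∪ Parcel B) ∖ Parcel C| = 25 − 10 = 15.00.

15.00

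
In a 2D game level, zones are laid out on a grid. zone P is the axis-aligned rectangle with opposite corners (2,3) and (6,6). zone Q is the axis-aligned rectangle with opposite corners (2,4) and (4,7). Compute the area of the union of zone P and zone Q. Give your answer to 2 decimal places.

By inclusion–exclusion:
Individual areas: |zone P| = 12, |zone Q| = 6.
|zone P∩zone Q|: x∈[2,4], y∈[4,6] → 2·2 = 4.
|zone P ∪ zone Q| = 18 − 4 = 14.00.

14.00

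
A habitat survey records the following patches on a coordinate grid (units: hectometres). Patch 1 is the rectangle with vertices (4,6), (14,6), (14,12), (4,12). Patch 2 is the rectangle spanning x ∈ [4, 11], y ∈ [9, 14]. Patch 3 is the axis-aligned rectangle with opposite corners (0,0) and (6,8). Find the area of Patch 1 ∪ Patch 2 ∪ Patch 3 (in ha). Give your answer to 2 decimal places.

By inclusion–exclusion:
Individual areas: |Patch 1| = 60, |Patch 2| = 35, |Patch 3| = 48.
|Patch 1∩Patch 2|: x∈[4,11], y∈[9,12] → 7·3 = 21.
|Patch 1∩Patch 3|: x∈[4,6], y∈[6,8] → 2·2 = 4.
|Patch 2∩Patch 3| = 0 (no overlap).
|Patch 1∩Patch 2∩Patch 3| = 0.
|Patch 1 ∪ Patch 2 ∪ Patch 3| = 143 − 25 + 0 = 118.00.

118.00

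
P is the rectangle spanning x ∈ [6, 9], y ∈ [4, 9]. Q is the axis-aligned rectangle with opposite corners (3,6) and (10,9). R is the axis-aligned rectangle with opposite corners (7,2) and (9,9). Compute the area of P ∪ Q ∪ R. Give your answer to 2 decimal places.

By inclusion–exclusion:
Individual areas: |P| = 15, |Q| = 21, |R| = 14.
|P∩Q|: x∈[6,9], y∈[6,9] → 3·3 = 9.
|P∩R|: x∈[7,9], y∈[4,9] → 2·5 = 10.
|Q∩R|: x∈[7,9], y∈[6,9] → 2·3 = 6.
|P∩Q∩R| = 6.
|P ∪ Q ∪ R| = 50 − 25 + 6 = 31.00.

31.00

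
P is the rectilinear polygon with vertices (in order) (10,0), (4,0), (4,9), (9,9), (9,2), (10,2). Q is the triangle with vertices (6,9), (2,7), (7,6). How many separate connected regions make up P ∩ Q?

1

P ∩ Q is a single connected region.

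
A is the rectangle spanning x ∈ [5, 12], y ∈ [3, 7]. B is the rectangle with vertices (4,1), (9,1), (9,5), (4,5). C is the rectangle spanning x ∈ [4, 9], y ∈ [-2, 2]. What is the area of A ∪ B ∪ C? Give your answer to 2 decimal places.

55.00

By inclusion–exclusion:
Individual areas: |A| = 28, |B| = 20, |C| = 20.
|A∩B|: x∈[5,9], y∈[3,5] → 4·2 = 8.
|A∩C| = 0 (no overlap).
|B∩C|: x∈[4,9], y∈[1,2] → 5·1 = 5.
|A∩B∩C| = 0.
|A ∪ B ∪ C| = 68 − 13 + 0 = 55.00.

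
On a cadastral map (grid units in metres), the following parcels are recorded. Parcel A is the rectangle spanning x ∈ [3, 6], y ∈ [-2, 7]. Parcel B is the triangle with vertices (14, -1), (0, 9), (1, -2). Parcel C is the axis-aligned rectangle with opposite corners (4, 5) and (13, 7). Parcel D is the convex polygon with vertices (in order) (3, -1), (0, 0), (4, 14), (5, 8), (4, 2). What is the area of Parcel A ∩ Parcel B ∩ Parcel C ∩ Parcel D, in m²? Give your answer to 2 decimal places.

0.53

The intersection is the polygon with vertices (4,5), (4,6.143), (4.617,5.702), (4.5,5).
By the shoelace formula its area is 0.53.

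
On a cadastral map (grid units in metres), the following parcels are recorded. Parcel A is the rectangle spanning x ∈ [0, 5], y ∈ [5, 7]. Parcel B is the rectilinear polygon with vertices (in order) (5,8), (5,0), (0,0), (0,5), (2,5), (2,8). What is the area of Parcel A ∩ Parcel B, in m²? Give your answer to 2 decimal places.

6.00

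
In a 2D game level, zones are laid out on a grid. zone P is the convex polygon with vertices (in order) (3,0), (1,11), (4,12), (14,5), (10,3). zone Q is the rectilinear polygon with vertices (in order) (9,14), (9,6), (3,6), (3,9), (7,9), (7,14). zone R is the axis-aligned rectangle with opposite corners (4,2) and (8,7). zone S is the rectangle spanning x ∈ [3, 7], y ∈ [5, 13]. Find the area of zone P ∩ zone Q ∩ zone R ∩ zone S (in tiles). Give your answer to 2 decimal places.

3.00

The intersection is the polygon with vertices (4,7), (7,7), (7,6), (4,6).
By the shoelace formula its area is 3.00.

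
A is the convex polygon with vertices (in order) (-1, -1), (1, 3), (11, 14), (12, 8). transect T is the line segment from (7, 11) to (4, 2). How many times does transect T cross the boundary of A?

The segment meets the boundary at (4.2,2.6), (6.263,8.789).

2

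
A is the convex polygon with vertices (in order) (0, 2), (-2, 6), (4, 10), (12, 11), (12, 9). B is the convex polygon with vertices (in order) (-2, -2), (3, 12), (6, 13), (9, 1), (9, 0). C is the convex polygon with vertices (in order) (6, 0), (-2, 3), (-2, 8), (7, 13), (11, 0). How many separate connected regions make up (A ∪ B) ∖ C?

3

(A ∪ B) ∖ C splits into 3 disjoint pieces (area 3.0333, area 10.51, area 19.063).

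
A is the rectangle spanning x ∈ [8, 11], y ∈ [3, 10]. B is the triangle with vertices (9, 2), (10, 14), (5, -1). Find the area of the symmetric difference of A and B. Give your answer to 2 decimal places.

|A| = 21, |B| = 22.5, |A∩B| = 8.9583.
|A △ B| = |A| + |B| − 2·|A∩B| = 21 + 22.5 − 17.9167 = 25.58.

25.58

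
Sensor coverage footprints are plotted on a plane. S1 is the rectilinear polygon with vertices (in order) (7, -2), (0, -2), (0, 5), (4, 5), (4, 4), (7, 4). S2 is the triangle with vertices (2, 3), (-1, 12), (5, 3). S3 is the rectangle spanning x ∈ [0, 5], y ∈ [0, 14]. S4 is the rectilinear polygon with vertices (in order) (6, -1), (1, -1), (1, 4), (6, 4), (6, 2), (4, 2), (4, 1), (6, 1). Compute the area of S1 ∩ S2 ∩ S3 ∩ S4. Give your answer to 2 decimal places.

2.83

The intersection is the polygon with vertices (4.333,4), (5,3), (2,3), (1.667,4), (4,4).
By the shoelace formula its area is 2.83.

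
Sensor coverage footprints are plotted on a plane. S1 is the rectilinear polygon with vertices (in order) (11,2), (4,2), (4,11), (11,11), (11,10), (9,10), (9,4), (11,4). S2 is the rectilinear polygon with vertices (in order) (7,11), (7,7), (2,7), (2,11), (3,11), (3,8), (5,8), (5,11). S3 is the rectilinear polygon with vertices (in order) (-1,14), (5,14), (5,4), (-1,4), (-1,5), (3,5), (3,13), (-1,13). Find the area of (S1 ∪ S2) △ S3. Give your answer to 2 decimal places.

|S1 ∪ S2| = 56.
|(S1 ∪ S2) ∩ S3| = 8.
|(S1 ∪ S2) △ S3| = 56 + 28 − 16 = 68.00.

68.00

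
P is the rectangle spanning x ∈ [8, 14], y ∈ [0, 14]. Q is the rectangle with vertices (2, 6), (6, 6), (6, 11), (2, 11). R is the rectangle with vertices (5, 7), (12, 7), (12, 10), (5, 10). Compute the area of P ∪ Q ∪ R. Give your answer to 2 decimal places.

By inclusion–exclusion:
Individual areas: |P| = 84, |Q| = 20, |R| = 21.
|P∩Q| = 0 (no overlap).
|P∩R|: x∈[8,12], y∈[7,10] → 4·3 = 12.
|Q∩R|: x∈[5,6], y∈[7,10] → 1·3 = 3.
|P∩Q∩R| = 0.
|P ∪ Q ∪ R| = 125 − 15 + 0 = 110.00.

110.00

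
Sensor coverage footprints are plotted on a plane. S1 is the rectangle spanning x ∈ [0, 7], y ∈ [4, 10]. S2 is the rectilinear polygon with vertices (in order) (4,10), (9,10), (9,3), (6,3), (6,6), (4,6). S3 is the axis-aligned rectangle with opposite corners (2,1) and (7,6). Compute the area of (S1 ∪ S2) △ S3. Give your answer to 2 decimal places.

|S1 ∪ S2| = 57.
|(S1 ∪ S2) ∩ S3| = 11.
|(S1 ∪ S2) △ S3| = 57 + 25 − 22 = 60.00.

60.00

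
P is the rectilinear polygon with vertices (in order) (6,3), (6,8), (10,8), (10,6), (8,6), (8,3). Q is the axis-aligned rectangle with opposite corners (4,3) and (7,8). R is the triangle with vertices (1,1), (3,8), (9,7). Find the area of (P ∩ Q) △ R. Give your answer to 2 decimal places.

|P ∩ Q| = 5.
|(P ∩ Q) ∩ R| = 2.2917.
|(P ∩ Q) △ R| = 5 + 22 − 4.5833 = 22.42.

22.42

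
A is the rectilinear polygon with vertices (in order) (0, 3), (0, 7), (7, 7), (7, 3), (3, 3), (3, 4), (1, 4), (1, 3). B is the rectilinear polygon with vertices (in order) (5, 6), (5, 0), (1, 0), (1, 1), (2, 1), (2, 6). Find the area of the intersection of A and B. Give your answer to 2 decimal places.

8.00

The intersection is the polygon with vertices (3,3), (3,4), (2,4), (2,6), (5,6), (5,3).
By the shoelace formula its area is 8.00.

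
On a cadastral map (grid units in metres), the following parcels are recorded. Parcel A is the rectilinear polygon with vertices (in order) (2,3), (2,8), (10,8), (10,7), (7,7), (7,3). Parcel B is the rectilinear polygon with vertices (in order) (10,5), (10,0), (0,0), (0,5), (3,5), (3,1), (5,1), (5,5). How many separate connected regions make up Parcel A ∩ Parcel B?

Parcel A ∩ Parcel B splits into 2 disjoint pieces (area 2, area 4).

2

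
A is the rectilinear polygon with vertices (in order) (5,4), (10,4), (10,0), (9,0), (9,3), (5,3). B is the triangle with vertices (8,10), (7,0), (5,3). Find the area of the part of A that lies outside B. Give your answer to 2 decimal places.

5.86

|A| = 8, |A∩B| = 2.1357.
|A ∖ B| = |A| − |A∩B| = 8 − 2.1357 = 5.86.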